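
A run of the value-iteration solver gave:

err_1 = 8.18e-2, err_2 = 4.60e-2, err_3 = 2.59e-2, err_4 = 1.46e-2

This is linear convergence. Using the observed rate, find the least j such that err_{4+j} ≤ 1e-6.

17

Rate ρ ≈ err_4/err_3 = 1.46e-2/2.59e-2 = 0.5637.
After j more steps, err_{4+j} ≈ 1.46e-2·ρ^j; need ρ^j ≤ 1e-6/1.46e-2 = 6.84932e-05.
j ≥ ln(6.84932e-05)/ln(0.5637) = -9.5888/-0.57323 = 16.728.
So 17 more iterations are needed.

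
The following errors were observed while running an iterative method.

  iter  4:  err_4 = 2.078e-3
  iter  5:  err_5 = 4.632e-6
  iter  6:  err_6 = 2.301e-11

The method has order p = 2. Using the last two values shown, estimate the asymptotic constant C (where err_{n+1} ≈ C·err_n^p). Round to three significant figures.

1.07

C ≈ err_6 / err_5^2
  = 2.301e-11 / (4.632e-6)^2
  = 2.301e-11 / 2.14554e-11 ≈ 1.0725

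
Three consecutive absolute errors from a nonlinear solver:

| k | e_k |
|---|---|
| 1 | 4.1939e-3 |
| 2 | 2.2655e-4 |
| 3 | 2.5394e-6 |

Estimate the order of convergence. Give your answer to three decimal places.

1.539

p ≈ ln(e_3/e_2) / ln(e_2/e_1)
  = ln(2.5394e-6/2.2655e-4) / ln(2.2655e-4/4.1939e-3)
  = ln(0.011209) / ln(0.0540189)
  = -4.491038 / -2.918421 ≈ 1.538859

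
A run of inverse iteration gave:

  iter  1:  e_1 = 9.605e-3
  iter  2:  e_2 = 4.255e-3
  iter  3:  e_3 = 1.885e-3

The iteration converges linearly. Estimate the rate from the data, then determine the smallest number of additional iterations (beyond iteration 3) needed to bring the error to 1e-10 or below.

Rate ρ ≈ e_3/e_2 = 1.885e-3/4.255e-3 = 0.4430.
After j more steps, e_{3+j} ≈ 1.885e-3·ρ^j; need ρ^j ≤ 1e-10/1.885e-3 = 5.30504e-08.
j ≥ ln(5.30504e-08)/ln(0.4430) = -16.7520/-0.81419 = 20.575.
So 21 more iterations are needed.

21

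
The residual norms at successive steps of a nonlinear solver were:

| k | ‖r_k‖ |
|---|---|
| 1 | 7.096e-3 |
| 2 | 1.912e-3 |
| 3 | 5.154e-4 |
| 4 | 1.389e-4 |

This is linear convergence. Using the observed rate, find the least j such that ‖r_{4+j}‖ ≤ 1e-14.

Rate ρ ≈ ‖r_4‖/‖r_3‖ = 1.389e-4/5.154e-4 = 0.2695.
After j more steps, ‖r_{4+j}‖ ≈ 1.389e-4·ρ^j; need ρ^j ≤ 1e-14/1.389e-4 = 7.19942e-11.
j ≥ ln(7.19942e-11)/ln(0.2695) = -23.3544/-1.31119 = 17.812.
So 18 more iterations are needed.

18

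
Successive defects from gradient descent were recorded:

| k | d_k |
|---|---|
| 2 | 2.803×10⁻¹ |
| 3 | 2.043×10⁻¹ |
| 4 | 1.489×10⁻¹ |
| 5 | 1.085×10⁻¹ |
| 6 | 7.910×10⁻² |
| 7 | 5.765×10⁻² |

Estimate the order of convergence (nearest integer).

Consecutive ratios: d_7/d_6 = 5.765×10⁻²/7.910×10⁻² = 0.728824, d_6/d_5 = 7.910×10⁻²/1.085×10⁻¹ = 0.729032.
p ≈ ln(0.728824)/ln(0.729032) = -0.3163/-0.3160 ≈ 1.00.
So the convergence is linear (order 1).

1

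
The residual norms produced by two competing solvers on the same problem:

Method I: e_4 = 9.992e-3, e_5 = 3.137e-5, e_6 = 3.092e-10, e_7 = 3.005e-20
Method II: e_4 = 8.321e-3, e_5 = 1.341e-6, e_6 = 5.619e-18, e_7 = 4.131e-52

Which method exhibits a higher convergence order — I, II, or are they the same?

II

Method I: p ≈ ln(3.005e-20/3.092e-10)/ln(3.092e-10/3.137e-5) ≈ 2.00.
Method II: p ≈ ln(4.131e-52/5.619e-18)/ln(5.619e-18/1.341e-6) ≈ 3.00.
Method II has the higher order (≈3.0 vs ≈2.0).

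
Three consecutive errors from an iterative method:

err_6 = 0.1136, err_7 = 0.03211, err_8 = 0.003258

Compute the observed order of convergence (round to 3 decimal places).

1.811

p ≈ ln(err_8/err_7) / ln(err_7/err_6)
  = ln(0.003258/0.03211) / ln(0.03211/0.1136)
  = ln(0.101464) / ln(0.282658)
  = -2.288051 / -1.263518 ≈ 1.810857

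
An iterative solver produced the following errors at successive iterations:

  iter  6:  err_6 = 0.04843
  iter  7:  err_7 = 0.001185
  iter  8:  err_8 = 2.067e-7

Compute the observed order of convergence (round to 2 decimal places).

p ≈ ln(err_8/err_7) / ln(err_7/err_6)
  = ln(2.067e-7/0.001185) / ln(0.001185/0.04843)
  = ln(0.00017443) / ln(0.0244683)
  = -8.65399 / -3.71038 ≈ 2.33237

2.33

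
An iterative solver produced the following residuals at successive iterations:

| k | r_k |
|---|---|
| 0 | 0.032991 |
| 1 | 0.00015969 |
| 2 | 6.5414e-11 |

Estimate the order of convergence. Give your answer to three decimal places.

2.759

p ≈ ln(r_2/r_1) / ln(r_1/r_0)
  = ln(6.5414e-11/0.00015969) / ln(0.00015969/0.032991)
  = ln(4.09631e-07) / ln(0.00484041)
  = -14.708009 / -5.330756 ≈ 2.759085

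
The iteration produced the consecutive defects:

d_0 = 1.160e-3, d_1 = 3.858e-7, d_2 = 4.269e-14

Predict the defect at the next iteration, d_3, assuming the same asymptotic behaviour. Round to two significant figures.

First estimate the order: p ≈ ln(d_2/d_1) / ln(d_1/d_0) = ln(4.269e-14/3.858e-7)/ln(3.858e-7/1.160e-3) = ln(1.10653e-07)/ln(0.000332586) ≈ 2.0000.
Then d_3 ≈ d_2·(d_2/d_1)^p = 4.269e-14·(1.10653e-07)^2.0000 = 4.269e-14·1.22441e-14 ≈ 5.227e-28.

5.2e-28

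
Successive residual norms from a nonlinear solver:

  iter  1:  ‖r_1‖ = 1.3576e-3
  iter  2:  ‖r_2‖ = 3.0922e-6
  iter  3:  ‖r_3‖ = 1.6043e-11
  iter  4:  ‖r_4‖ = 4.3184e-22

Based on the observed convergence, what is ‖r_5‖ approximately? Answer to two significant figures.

3.1e-43

First estimate the order: p ≈ ln(‖r_4‖/‖r_3‖) / ln(‖r_3‖/‖r_2‖) = ln(4.3184e-22/1.6043e-11)/ln(1.6043e-11/3.0922e-6) = ln(2.69177e-11)/ln(5.18822e-06) ≈ 2.0000.
Then ‖r_5‖ ≈ ‖r_4‖·(‖r_4‖/‖r_3‖)^p = 4.3184e-22·(2.69177e-11)^2.0000 = 4.3184e-22·7.24563e-22 ≈ 3.129e-43.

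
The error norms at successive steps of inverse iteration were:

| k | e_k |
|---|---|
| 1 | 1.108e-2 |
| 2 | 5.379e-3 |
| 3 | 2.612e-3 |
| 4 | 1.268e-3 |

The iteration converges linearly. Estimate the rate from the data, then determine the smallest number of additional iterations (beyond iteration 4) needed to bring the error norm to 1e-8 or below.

Rate ρ ≈ e_4/e_3 = 1.268e-3/2.612e-3 = 0.4855.
After j more steps, e_{4+j} ≈ 1.268e-3·ρ^j; need ρ^j ≤ 1e-8/1.268e-3 = 7.88644e-06.
j ≥ ln(7.88644e-06)/ln(0.4855) = -11.7504/-0.72258 = 16.262.
So 17 more iterations are needed.

17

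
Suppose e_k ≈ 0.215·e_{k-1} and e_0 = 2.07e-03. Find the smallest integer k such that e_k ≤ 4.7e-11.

After k steps, e_k ≈ 2.07e-03·0.215^k.
Need 0.215^k ≤ 4.7e-11/2.07e-03 = 2.27053e-08.
k ≥ ln(2.27053e-08)/ln(0.215) = -17.6007/-1.53712 = 11.450.
Smallest integer k = 12.

12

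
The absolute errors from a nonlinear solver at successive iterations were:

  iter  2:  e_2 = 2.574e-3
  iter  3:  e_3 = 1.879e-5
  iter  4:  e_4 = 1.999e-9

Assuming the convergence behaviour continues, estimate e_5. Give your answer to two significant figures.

First estimate the order: p ≈ ln(e_4/e_3) / ln(e_3/e_2) = ln(1.999e-9/1.879e-5)/ln(1.879e-5/2.574e-3) = ln(0.000106386)/ln(0.00729992) ≈ 1.8595.
Then e_5 ≈ e_4·(e_4/e_3)^p = 1.999e-9·(0.000106386)^1.8595 = 1.999e-9·4.09253e-08 ≈ 8.181e-17.

8.2e-17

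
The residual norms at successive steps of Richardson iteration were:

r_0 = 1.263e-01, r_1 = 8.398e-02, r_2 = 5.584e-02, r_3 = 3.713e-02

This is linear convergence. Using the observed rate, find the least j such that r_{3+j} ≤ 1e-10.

49

Rate ρ ≈ r_3/r_2 = 3.713e-02/5.584e-02 = 0.6649.
After j more steps, r_{3+j} ≈ 3.713e-02·ρ^j; need ρ^j ≤ 1e-10/3.713e-02 = 2.69324e-09.
j ≥ ln(2.69324e-09)/ln(0.6649) = -19.7325/-0.40812 = 48.350.
So 49 more iterations are needed.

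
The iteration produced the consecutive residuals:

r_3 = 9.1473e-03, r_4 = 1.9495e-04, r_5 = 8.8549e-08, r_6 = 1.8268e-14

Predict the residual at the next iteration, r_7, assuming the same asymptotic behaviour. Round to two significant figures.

First estimate the order: p ≈ ln(r_6/r_5) / ln(r_5/r_4) = ln(1.8268e-14/8.8549e-08)/ln(8.8549e-08/1.9495e-04) = ln(2.06304e-07)/ln(0.000454214) ≈ 2.0000.
Then r_7 ≈ r_6·(r_6/r_5)^p = 1.8268e-14·(2.06304e-07)^2.0000 = 1.8268e-14·4.25613e-14 ≈ 7.775e-28.

7.8e-28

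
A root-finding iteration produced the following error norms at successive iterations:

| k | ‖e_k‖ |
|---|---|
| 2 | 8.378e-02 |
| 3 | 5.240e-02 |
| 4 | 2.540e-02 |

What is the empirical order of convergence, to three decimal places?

p ≈ ln(‖e_4‖/‖e_3‖) / ln(‖e_3‖/‖e_2‖)
  = ln(2.540e-02/5.240e-02) / ln(5.240e-02/8.378e-02)
  = ln(0.484733) / ln(0.625448)
  = -0.724157 / -0.469287 ≈ 1.543100

1.543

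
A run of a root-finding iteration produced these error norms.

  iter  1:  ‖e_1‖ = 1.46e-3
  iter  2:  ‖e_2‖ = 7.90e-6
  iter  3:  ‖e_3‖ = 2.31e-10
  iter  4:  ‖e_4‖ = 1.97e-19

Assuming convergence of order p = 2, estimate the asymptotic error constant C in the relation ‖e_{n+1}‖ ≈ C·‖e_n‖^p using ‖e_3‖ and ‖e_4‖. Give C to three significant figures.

C ≈ ‖e_4‖ / ‖e_3‖^2
  = 1.97e-19 / (2.31e-10)^2
  = 1.97e-19 / 5.3361e-20 ≈ 3.6918

3.69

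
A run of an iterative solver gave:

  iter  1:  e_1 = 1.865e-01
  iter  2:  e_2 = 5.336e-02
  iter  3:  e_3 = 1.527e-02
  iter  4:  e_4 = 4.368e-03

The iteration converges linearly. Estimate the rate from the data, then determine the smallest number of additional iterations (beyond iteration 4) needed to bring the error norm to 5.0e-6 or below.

Rate ρ ≈ e_4/e_3 = 4.368e-03/1.527e-02 = 0.2861.
After j more steps, e_{4+j} ≈ 4.368e-03·ρ^j; need ρ^j ≤ 5.0e-6/4.368e-03 = 0.00114469.
j ≥ ln(0.00114469)/ln(0.2861) = -6.7726/-1.25141 = 5.412.
So 6 more iterations are needed.

6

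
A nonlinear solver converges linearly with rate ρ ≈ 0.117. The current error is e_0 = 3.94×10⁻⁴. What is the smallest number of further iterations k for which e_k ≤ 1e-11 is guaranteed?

9

After k steps, e_k ≈ 3.94×10⁻⁴·0.117^k.
Need 0.117^k ≤ 1e-11/3.94×10⁻⁴ = 2.53807e-08.
k ≥ ln(2.53807e-08)/ln(0.117) = -17.4893/-2.14558 = 8.151.
Smallest integer k = 9.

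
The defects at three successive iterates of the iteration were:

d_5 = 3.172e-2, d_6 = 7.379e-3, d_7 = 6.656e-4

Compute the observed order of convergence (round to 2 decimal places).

1.65

p ≈ ln(d_7/d_6) / ln(d_6/d_5)
  = ln(6.656e-4/7.379e-3) / ln(7.379e-3/3.172e-2)
  = ln(0.0902019) / ln(0.232629)
  = -2.40570 / -1.45831 ≈ 1.64965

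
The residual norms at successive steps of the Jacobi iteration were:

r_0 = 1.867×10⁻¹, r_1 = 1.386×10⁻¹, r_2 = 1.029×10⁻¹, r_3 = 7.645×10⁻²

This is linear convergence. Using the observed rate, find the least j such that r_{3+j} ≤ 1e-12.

Rate ρ ≈ r_3/r_2 = 7.645×10⁻²/1.029×10⁻¹ = 0.7430.
After j more steps, r_{3+j} ≈ 7.645×10⁻²·ρ^j; need ρ^j ≤ 1e-12/7.645×10⁻² = 1.30804e-11.
j ≥ ln(1.30804e-11)/ln(0.7430) = -25.0599/-0.29706 = 84.360.
So 85 more iterations are needed.

85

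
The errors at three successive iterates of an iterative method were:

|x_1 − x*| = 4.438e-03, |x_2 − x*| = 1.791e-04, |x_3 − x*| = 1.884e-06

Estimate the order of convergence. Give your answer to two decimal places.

p ≈ ln(|x_3 − x*|/|x_2 − x*|) / ln(|x_2 − x*|/|x_1 − x*|)
  = ln(1.884e-06/1.791e-04) / ln(1.791e-04/4.438e-03)
  = ln(0.0105193) / ln(0.040356)
  = -4.55454 / -3.21002 ≈ 1.41885

1.42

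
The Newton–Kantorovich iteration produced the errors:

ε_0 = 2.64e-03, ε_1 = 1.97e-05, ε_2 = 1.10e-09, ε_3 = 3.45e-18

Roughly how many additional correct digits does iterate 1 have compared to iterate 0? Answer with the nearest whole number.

Digits gained ≈ log₁₀(ε_0/ε_1) = log₁₀(2.64e-03/1.97e-05) = log₁₀(134.01) ≈ 2.127.

2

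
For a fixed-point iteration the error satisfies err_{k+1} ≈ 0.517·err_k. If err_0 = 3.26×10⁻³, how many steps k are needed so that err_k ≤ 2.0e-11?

29

After k steps, err_k ≈ 3.26×10⁻³·0.517^k.
Need 0.517^k ≤ 2.0e-11/3.26×10⁻³ = 6.13497e-09.
k ≥ ln(6.13497e-09)/ln(0.517) = -18.9093/-0.65971 = 28.663.
Smallest integer k = 29.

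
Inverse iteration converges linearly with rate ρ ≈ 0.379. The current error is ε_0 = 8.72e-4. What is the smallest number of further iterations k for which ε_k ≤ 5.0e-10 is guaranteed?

15

After k steps, ε_k ≈ 8.72e-4·0.379^k.
Need 0.379^k ≤ 5.0e-10/8.72e-4 = 5.73394e-07.
k ≥ ln(5.73394e-07)/ln(0.379) = -14.3717/-0.97022 = 14.813.
Smallest integer k = 15.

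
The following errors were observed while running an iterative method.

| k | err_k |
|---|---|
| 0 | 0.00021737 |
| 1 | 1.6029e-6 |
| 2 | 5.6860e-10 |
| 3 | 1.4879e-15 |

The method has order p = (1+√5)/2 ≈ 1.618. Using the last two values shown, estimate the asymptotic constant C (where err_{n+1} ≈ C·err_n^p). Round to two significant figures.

C ≈ err_3 / err_2^1.618
  = 1.4879e-15 / (5.6860e-10)^1.618
  = 1.4879e-15 / 1.09971e-15 ≈ 1.353

1.4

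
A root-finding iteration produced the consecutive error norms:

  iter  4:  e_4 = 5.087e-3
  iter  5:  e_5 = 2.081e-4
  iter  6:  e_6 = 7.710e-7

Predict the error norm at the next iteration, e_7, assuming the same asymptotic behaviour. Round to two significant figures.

4.3e-11

First estimate the order: p ≈ ln(e_6/e_5) / ln(e_5/e_4) = ln(7.710e-7/2.081e-4)/ln(2.081e-4/5.087e-3) = ln(0.00370495)/ln(0.0409082) ≈ 1.7514.
Then e_7 ≈ e_6·(e_6/e_5)^p = 7.710e-7·(0.00370495)^1.7514 = 7.710e-7·5.52033e-05 ≈ 4.256e-11.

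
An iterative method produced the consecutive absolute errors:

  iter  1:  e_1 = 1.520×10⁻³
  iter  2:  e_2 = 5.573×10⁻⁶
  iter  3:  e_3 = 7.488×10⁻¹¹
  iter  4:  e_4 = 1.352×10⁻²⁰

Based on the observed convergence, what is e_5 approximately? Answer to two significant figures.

First estimate the order: p ≈ ln(e_4/e_3) / ln(e_3/e_2) = ln(1.352×10⁻²⁰/7.488×10⁻¹¹)/ln(7.488×10⁻¹¹/5.573×10⁻⁶) = ln(1.80556e-10)/ln(1.34362e-05) ≈ 2.0000.
Then e_5 ≈ e_4·(e_4/e_3)^p = 1.352×10⁻²⁰·(1.80556e-10)^2.0000 = 1.352×10⁻²⁰·3.26005e-20 ≈ 4.408e-40.

4.4e-40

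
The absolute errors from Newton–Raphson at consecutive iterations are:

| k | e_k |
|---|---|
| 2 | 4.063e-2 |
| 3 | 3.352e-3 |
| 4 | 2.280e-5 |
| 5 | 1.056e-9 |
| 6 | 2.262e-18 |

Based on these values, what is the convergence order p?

Consecutive ratios: e_6/e_5 = 2.262e-18/1.056e-9 = 2.14205e-09, e_5/e_4 = 1.056e-9/2.280e-5 = 4.63158e-05.
p ≈ ln(2.14205e-09)/ln(4.63158e-05) = -19.9615/-9.9800 ≈ 2.00.
So the convergence is quadratic (order 2).

2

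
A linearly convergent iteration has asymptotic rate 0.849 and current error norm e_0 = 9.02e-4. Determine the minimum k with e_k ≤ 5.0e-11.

103

After k steps, e_k ≈ 9.02e-4·0.849^k.
Need 0.849^k ≤ 5.0e-11/9.02e-4 = 5.54324e-08.
k ≥ ln(5.54324e-08)/ln(0.849) = -16.7081/-0.16370 = 102.065.
Smallest integer k = 103.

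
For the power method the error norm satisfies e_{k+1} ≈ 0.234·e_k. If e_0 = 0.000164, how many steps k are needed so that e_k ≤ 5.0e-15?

After k steps, e_k ≈ 0.000164·0.234^k.
Need 0.234^k ≤ 5.0e-15/0.000164 = 3.04878e-11.
k ≥ ln(3.04878e-11)/ln(0.234) = -24.2137/-1.45243 = 16.671.
Smallest integer k = 17.

17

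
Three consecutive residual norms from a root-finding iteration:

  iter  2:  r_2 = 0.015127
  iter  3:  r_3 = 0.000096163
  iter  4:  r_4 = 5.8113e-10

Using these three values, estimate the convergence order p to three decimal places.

2.376

p ≈ ln(r_4/r_3) / ln(r_3/r_2)
  = ln(5.8113e-10/0.000096163) / ln(0.000096163/0.015127)
  = ln(6.04318e-06) / ln(0.00635704)
  = -12.016580 / -5.058192 ≈ 2.375667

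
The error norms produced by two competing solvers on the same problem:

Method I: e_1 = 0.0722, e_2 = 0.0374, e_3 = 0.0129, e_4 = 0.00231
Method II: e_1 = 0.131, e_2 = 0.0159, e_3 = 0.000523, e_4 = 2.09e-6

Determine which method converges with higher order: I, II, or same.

Method I: p ≈ ln(0.00231/0.0129)/ln(0.0129/0.0374) ≈ 1.62.
Method II: p ≈ ln(2.09e-6/0.000523)/ln(0.000523/0.0159) ≈ 1.62.
Both orders ≈ 1.6 — effectively the same.

same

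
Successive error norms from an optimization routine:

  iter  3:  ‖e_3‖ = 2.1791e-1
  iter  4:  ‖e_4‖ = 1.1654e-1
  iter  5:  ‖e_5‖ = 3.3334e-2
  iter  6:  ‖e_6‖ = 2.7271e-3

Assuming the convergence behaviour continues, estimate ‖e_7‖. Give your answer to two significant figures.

First estimate the order: p ≈ ln(‖e_6‖/‖e_5‖) / ln(‖e_5‖/‖e_4‖) = ln(2.7271e-3/3.3334e-2)/ln(3.3334e-2/1.1654e-1) = ln(0.0818114)/ln(0.286031) ≈ 2.0000.
Then ‖e_7‖ ≈ ‖e_6‖·(‖e_6‖/‖e_5‖)^p = 2.7271e-3·(0.0818114)^2.0000 = 2.7271e-3·0.00669311 ≈ 1.825e-05.

1.8e-5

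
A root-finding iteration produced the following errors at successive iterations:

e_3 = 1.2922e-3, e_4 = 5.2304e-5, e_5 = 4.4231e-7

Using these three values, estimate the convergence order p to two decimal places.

p ≈ ln(e_5/e_4) / ln(e_4/e_3)
  = ln(4.4231e-7/5.2304e-5) / ln(5.2304e-5/1.2922e-3)
  = ln(0.00845652) / ln(0.0404767)
  = -4.77282 / -3.20703 ≈ 1.48824

1.49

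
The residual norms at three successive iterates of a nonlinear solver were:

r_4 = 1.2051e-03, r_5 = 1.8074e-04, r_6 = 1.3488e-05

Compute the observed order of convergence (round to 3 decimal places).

1.368

p ≈ ln(r_6/r_5) / ln(r_5/r_4)
  = ln(1.3488e-05/1.8074e-04) / ln(1.8074e-04/1.2051e-03)
  = ln(0.0746265) / ln(0.149979)
  = -2.595260 / -1.897260 ≈ 1.367899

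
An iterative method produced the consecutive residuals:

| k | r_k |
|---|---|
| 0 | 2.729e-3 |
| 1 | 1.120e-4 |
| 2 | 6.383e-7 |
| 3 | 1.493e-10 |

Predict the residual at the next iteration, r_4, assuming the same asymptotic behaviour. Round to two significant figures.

2.0e-16

First estimate the order: p ≈ ln(r_3/r_2) / ln(r_2/r_1) = ln(1.493e-10/6.383e-7)/ln(6.383e-7/1.120e-4) = ln(0.000233903)/ln(0.00569911) ≈ 1.6179.
Then r_4 ≈ r_3·(r_3/r_2)^p = 1.493e-10·(0.000233903)^1.6179 = 1.493e-10·1.33494e-06 ≈ 1.993e-16.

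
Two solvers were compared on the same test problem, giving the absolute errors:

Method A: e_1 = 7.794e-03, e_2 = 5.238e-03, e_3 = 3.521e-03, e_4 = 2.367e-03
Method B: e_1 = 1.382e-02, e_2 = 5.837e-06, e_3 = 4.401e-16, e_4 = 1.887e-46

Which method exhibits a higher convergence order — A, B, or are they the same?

Method A: p ≈ ln(2.367e-03/3.521e-03)/ln(3.521e-03/5.238e-03) ≈ 1.00.
Method B: p ≈ ln(1.887e-46/4.401e-16)/ln(4.401e-16/5.837e-06) ≈ 3.00.
Method B has the higher order (≈3.0 vs ≈1.0).

B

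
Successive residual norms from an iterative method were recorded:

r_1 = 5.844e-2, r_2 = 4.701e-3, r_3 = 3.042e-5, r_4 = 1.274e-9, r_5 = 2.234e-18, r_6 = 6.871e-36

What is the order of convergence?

Consecutive ratios: r_6/r_5 = 6.871e-36/2.234e-18 = 3.07565e-18, r_5/r_4 = 2.234e-18/1.274e-9 = 1.75353e-09.
p ≈ ln(3.07565e-18)/ln(1.75353e-09) = -40.3230/-20.1616 ≈ 2.00.
So the convergence is quadratic (order 2).

2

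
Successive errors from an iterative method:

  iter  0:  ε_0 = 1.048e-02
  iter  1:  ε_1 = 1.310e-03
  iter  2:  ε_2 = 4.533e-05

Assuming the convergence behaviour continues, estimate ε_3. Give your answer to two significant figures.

First estimate the order: p ≈ ln(ε_2/ε_1) / ln(ε_1/ε_0) = ln(4.533e-05/1.310e-03)/ln(1.310e-03/1.048e-02) = ln(0.0346031)/ln(0.125) ≈ 1.6177.
Then ε_3 ≈ ε_2·(ε_2/ε_1)^p = 4.533e-05·(0.0346031)^1.6177 = 4.533e-05·0.00433238 ≈ 1.964e-07.

2.0e-7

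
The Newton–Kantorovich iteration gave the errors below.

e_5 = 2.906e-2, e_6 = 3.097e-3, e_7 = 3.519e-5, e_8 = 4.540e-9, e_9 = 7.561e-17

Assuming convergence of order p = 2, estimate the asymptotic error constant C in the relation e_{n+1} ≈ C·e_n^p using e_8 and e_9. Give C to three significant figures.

C ≈ e_9 / e_8^2
  = 7.561e-17 / (4.540e-9)^2
  = 7.561e-17 / 2.06116e-17 ≈ 3.6683

3.67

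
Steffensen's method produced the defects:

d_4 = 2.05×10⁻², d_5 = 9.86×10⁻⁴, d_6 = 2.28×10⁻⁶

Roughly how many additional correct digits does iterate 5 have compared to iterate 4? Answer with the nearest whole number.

Digits gained ≈ log₁₀(d_4/d_5) = log₁₀(2.05×10⁻²/9.86×10⁻⁴) = log₁₀(20.7911) ≈ 1.318.

1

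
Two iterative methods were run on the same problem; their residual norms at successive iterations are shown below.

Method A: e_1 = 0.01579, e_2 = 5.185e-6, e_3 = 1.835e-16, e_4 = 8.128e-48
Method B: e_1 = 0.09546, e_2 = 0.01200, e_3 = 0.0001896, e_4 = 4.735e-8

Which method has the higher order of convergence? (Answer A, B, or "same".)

A

Method A: p ≈ ln(8.128e-48/1.835e-16)/ln(1.835e-16/5.185e-6) ≈ 3.00.
Method B: p ≈ ln(4.735e-8/0.0001896)/ln(0.0001896/0.01200) ≈ 2.00.
Method A has the higher order (≈3.0 vs ≈2.0).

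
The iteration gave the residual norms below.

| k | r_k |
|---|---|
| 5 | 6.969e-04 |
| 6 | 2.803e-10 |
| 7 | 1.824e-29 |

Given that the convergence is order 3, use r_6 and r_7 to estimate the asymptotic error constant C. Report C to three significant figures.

C ≈ r_7 / r_6^3
  = 1.824e-29 / (2.803e-10)^3
  = 1.824e-29 / 2.20226e-29 ≈ 0.82824

0.828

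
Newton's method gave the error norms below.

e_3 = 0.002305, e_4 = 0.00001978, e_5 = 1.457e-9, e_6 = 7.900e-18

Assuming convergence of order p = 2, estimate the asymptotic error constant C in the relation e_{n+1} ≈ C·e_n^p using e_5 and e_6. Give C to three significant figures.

C ≈ e_6 / e_5^2
  = 7.900e-18 / (1.457e-9)^2
  = 7.900e-18 / 2.12285e-18 ≈ 3.7214

3.72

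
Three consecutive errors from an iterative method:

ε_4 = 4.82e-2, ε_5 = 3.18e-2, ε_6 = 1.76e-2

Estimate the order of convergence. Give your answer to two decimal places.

p ≈ ln(ε_6/ε_5) / ln(ε_5/ε_4)
  = ln(1.76e-2/3.18e-2) / ln(3.18e-2/4.82e-2)
  = ln(0.553459) / ln(0.659751)
  = -0.59157 / -0.41589 ≈ 1.42242

1.42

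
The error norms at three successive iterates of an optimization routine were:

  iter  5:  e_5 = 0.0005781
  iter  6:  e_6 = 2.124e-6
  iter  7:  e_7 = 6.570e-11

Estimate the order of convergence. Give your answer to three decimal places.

1.852

p ≈ ln(e_7/e_6) / ln(e_6/e_5)
  = ln(6.570e-11/2.124e-6) / ln(2.124e-6/0.0005781)
  = ln(3.09322e-05) / ln(0.0036741)
  = -10.383713 / -5.606447 ≈ 1.852102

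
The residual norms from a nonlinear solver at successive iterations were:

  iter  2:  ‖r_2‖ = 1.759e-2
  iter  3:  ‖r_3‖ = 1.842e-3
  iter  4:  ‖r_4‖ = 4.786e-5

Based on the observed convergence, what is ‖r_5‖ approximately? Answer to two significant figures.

First estimate the order: p ≈ ln(‖r_4‖/‖r_3‖) / ln(‖r_3‖/‖r_2‖) = ln(4.786e-5/1.842e-3)/ln(1.842e-3/1.759e-2) = ln(0.0259826)/ln(0.104719) ≈ 1.6177.
Then ‖r_5‖ ≈ ‖r_4‖·(‖r_4‖/‖r_3‖)^p = 4.786e-5·(0.0259826)^1.6177 = 4.786e-5·0.00272541 ≈ 1.304e-07.

1.3e-7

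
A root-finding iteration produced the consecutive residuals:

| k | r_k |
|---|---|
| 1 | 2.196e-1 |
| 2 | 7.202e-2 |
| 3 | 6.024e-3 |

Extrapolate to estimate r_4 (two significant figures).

2.4e-5

First estimate the order: p ≈ ln(r_3/r_2) / ln(r_2/r_1) = ln(6.024e-3/7.202e-2)/ln(7.202e-2/2.196e-1) = ln(0.0836434)/ln(0.32796) ≈ 2.2256.
Then r_4 ≈ r_3·(r_3/r_2)^p = 6.024e-3·(0.0836434)^2.2256 = 6.024e-3·0.00399727 ≈ 2.408e-05.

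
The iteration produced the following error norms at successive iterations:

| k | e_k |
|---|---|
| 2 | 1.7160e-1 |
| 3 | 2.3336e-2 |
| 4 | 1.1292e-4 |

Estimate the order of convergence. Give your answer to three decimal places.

p ≈ ln(e_4/e_3) / ln(e_3/e_2)
  = ln(1.1292e-4/2.3336e-2) / ln(2.3336e-2/1.7160e-1)
  = ln(0.00483888) / ln(0.135991)
  = -5.331072 / -1.995167 ≈ 2.671993

2.672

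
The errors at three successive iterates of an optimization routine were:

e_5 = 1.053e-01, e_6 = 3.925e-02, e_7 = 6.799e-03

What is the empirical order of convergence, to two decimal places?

p ≈ ln(e_7/e_6) / ln(e_6/e_5)
  = ln(6.799e-03/3.925e-02) / ln(3.925e-02/1.053e-01)
  = ln(0.173223) / ln(0.372745)
  = -1.75318 / -0.98686 ≈ 1.77652

1.78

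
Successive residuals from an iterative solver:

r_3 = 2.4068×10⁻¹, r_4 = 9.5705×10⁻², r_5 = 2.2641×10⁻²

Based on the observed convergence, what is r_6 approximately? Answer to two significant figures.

First estimate the order: p ≈ ln(r_5/r_4) / ln(r_4/r_3) = ln(2.2641×10⁻²/9.5705×10⁻²)/ln(9.5705×10⁻²/2.4068×10⁻¹) = ln(0.236571)/ln(0.397644) ≈ 1.5631.
Then r_6 ≈ r_5·(r_5/r_4)^p = 2.2641×10⁻²·(0.236571)^1.5631 = 2.2641×10⁻²·0.10506 ≈ 0.002379.

2.4e-3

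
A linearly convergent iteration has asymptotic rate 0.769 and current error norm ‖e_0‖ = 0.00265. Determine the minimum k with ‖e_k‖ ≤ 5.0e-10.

After k steps, ‖e_k‖ ≈ 0.00265·0.769^k.
Need 0.769^k ≤ 5.0e-10/0.00265 = 1.88679e-07.
k ≥ ln(1.88679e-07)/ln(0.769) = -15.4832/-0.26266 = 58.948.
Smallest integer k = 59.

59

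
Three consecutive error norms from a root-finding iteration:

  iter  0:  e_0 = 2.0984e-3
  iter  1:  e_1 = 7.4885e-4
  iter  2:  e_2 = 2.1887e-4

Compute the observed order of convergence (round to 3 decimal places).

p ≈ ln(e_2/e_1) / ln(e_1/e_0)
  = ln(2.1887e-4/7.4885e-4) / ln(7.4885e-4/2.0984e-3)
  = ln(0.292275) / ln(0.356867)
  = -1.230060 / -1.030392 ≈ 1.193779

1.194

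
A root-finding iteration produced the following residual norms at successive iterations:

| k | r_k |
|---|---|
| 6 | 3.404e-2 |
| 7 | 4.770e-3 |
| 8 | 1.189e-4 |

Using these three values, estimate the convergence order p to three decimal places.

1.879

p ≈ ln(r_8/r_7) / ln(r_7/r_6)
  = ln(1.189e-4/4.770e-3) / ln(4.770e-3/3.404e-2)
  = ln(0.0249266) / ln(0.140129)
  = -3.691820 / -1.965192 ≈ 1.878605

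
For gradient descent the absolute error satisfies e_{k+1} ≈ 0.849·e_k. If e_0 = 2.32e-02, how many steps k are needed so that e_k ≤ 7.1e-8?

78

After k steps, e_k ≈ 2.32e-02·0.849^k.
Need 0.849^k ≤ 7.1e-8/2.32e-02 = 3.06034e-06.
k ≥ ln(3.06034e-06)/ln(0.849) = -12.6970/-0.16370 = 77.563.
Smallest integer k = 78.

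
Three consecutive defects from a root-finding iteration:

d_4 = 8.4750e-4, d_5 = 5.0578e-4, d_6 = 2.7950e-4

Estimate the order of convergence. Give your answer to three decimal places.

1.149

p ≈ ln(d_6/d_5) / ln(d_5/d_4)
  = ln(2.7950e-4/5.0578e-4) / ln(5.0578e-4/8.4750e-4)
  = ln(0.552612) / ln(0.596791)
  = -0.593099 / -0.516188 ≈ 1.148998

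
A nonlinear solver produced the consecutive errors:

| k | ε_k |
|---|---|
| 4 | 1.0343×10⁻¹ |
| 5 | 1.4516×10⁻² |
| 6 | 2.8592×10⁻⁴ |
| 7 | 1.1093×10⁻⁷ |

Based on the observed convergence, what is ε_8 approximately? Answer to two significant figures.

First estimate the order: p ≈ ln(ε_7/ε_6) / ln(ε_6/ε_5) = ln(1.1093×10⁻⁷/2.8592×10⁻⁴)/ln(2.8592×10⁻⁴/1.4516×10⁻²) = ln(0.000387976)/ln(0.0196969) ≈ 2.0000.
Then ε_8 ≈ ε_7·(ε_7/ε_6)^p = 1.1093×10⁻⁷·(0.000387976)^2.0000 = 1.1093×10⁻⁷·1.50525e-07 ≈ 1.67e-14.

1.7e-14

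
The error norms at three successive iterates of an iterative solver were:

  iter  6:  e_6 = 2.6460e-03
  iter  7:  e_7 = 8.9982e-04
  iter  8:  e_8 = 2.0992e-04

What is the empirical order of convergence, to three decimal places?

1.349

p ≈ ln(e_8/e_7) / ln(e_7/e_6)
  = ln(2.0992e-04/8.9982e-04) / ln(8.9982e-04/2.6460e-03)
  = ln(0.233291) / ln(0.340068)
  = -1.455469 / -1.078610 ≈ 1.349393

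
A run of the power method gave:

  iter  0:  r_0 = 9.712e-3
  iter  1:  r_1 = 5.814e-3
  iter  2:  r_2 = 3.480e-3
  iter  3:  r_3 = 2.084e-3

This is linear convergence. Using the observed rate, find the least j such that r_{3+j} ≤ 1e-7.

Rate ρ ≈ r_3/r_2 = 2.084e-3/3.480e-3 = 0.5989.
After j more steps, r_{3+j} ≈ 2.084e-3·ρ^j; need ρ^j ≤ 1e-7/2.084e-3 = 4.79846e-05.
j ≥ ln(4.79846e-05)/ln(0.5989) = -9.9446/-0.51266 = 19.398.
So 20 more iterations are needed.

20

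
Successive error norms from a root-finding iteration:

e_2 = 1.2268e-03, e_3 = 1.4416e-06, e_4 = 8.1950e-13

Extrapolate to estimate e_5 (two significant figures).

First estimate the order: p ≈ ln(e_4/e_3) / ln(e_3/e_2) = ln(8.1950e-13/1.4416e-06)/ln(1.4416e-06/1.2268e-03) = ln(5.68466e-07)/ln(0.00117509) ≈ 2.1316.
Then e_5 ≈ e_4·(e_4/e_3)^p = 8.1950e-13·(5.68466e-07)^2.1316 = 8.1950e-13·4.86999e-14 ≈ 3.991e-26.

4.0e-26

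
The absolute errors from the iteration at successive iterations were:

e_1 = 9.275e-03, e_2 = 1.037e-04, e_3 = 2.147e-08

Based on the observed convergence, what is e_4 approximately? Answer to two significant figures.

2.4e-15

First estimate the order: p ≈ ln(e_3/e_2) / ln(e_2/e_1) = ln(2.147e-08/1.037e-04)/ln(1.037e-04/9.275e-03) = ln(0.00020704)/ln(0.0111806) ≈ 1.8877.
Then e_4 ≈ e_3·(e_3/e_2)^p = 2.147e-08·(0.00020704)^1.8877 = 2.147e-08·1.11126e-07 ≈ 2.386e-15.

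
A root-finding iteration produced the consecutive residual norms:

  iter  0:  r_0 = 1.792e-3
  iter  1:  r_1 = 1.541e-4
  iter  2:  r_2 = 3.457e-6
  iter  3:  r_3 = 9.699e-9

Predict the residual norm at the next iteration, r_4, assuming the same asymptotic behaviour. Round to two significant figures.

1.1e-12

First estimate the order: p ≈ ln(r_3/r_2) / ln(r_2/r_1) = ln(9.699e-9/3.457e-6)/ln(3.457e-6/1.541e-4) = ln(0.00280561)/ln(0.0224335) ≈ 1.5475.
Then r_4 ≈ r_3·(r_3/r_2)^p = 9.699e-9·(0.00280561)^1.5475 = 9.699e-9·0.000112414 ≈ 1.09e-12.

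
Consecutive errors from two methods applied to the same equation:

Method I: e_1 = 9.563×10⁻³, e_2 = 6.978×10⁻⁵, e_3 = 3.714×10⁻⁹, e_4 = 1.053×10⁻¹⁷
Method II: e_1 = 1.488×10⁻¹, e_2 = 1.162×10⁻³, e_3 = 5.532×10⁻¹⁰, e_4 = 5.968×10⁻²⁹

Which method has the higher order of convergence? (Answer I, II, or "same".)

II

Method I: p ≈ ln(1.053×10⁻¹⁷/3.714×10⁻⁹)/ln(3.714×10⁻⁹/6.978×10⁻⁵) ≈ 2.00.
Method II: p ≈ ln(5.968×10⁻²⁹/5.532×10⁻¹⁰)/ln(5.532×10⁻¹⁰/1.162×10⁻³) ≈ 3.00.
Method II has the higher order (≈3.0 vs ≈2.0).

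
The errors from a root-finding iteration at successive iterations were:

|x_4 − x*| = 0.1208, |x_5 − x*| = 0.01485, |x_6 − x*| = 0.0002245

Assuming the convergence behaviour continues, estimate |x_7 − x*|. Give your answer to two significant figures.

First estimate the order: p ≈ ln(|x_6 − x*|/|x_5 − x*|) / ln(|x_5 − x*|/|x_4 − x*|) = ln(0.0002245/0.01485)/ln(0.01485/0.1208) = ln(0.0151178)/ln(0.12293) ≈ 1.9998.
Then |x_7 − x*| ≈ |x_6 − x*|·(|x_6 − x*|/|x_5 − x*|)^p = 0.0002245·(0.0151178)^1.9998 = 0.0002245·0.00022874 ≈ 5.135e-08.

5.1e-8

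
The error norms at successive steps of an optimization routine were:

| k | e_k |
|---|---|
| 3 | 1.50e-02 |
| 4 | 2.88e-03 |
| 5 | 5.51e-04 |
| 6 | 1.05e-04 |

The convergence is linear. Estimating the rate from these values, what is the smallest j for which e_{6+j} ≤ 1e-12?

12

Rate ρ ≈ e_6/e_5 = 1.05e-04/5.51e-04 = 0.1906.
After j more steps, e_{6+j} ≈ 1.05e-04·ρ^j; need ρ^j ≤ 1e-12/1.05e-04 = 9.52381e-09.
j ≥ ln(9.52381e-09)/ln(0.1906) = -18.4695/-1.65758 = 11.142.
So 12 more iterations are needed.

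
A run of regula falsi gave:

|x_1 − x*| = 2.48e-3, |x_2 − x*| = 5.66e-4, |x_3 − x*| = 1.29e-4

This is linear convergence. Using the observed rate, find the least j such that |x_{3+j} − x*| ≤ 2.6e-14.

Rate ρ ≈ |x_3 − x*|/|x_2 − x*| = 1.29e-4/5.66e-4 = 0.2279.
After j more steps, |x_{3+j} − x*| ≈ 1.29e-4·ρ^j; need ρ^j ≤ 2.6e-14/1.29e-4 = 2.0155e-10.
j ≥ ln(2.0155e-10)/ln(0.2279) = -22.3250/-1.47885 = 15.096.
So 16 more iterations are needed.

16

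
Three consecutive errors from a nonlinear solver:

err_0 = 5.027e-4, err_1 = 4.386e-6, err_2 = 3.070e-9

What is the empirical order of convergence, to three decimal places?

p ≈ ln(err_2/err_1) / ln(err_1/err_0)
  = ln(3.070e-9/4.386e-6) / ln(4.386e-6/5.027e-4)
  = ln(0.000699954) / ln(0.00872489)
  = -7.264496 / -4.741575 ≈ 1.532085

1.532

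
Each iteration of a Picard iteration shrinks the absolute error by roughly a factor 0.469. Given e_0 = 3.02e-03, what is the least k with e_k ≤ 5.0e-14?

After k steps, e_k ≈ 3.02e-03·0.469^k.
Need 0.469^k ≤ 5.0e-14/3.02e-03 = 1.65563e-11.
k ≥ ln(1.65563e-11)/ln(0.469) = -24.8243/-0.75715 = 32.787.
Smallest integer k = 33.

33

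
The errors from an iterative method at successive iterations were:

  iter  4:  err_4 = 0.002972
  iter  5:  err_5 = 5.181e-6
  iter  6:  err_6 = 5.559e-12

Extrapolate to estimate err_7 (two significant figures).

First estimate the order: p ≈ ln(err_6/err_5) / ln(err_5/err_4) = ln(5.559e-12/5.181e-6)/ln(5.181e-6/0.002972) = ln(1.07296e-06)/ln(0.00174327) ≈ 2.1639.
Then err_7 ≈ err_6·(err_6/err_5)^p = 5.559e-12·(1.07296e-06)^2.1639 = 5.559e-12·1.20998e-13 ≈ 6.726e-25.

6.7e-25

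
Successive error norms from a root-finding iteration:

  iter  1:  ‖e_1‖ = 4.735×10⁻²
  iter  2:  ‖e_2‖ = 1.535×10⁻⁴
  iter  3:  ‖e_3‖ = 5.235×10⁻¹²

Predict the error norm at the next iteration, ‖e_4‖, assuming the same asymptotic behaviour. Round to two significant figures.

First estimate the order: p ≈ ln(‖e_3‖/‖e_2‖) / ln(‖e_2‖/‖e_1‖) = ln(5.235×10⁻¹²/1.535×10⁻⁴)/ln(1.535×10⁻⁴/4.735×10⁻²) = ln(3.41042e-08)/ln(0.00324182) ≈ 2.9998.
Then ‖e_4‖ ≈ ‖e_3‖·(‖e_3‖/‖e_2‖)^p = 5.235×10⁻¹²·(3.41042e-08)^2.9998 = 5.235×10⁻¹²·3.98031e-23 ≈ 2.084e-34.

2.1e-34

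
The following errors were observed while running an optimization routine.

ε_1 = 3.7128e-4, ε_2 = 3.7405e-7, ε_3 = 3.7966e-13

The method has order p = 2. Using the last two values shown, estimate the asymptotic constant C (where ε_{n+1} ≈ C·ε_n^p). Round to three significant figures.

2.71

C ≈ ε_3 / ε_2^2
  = 3.7966e-13 / (3.7405e-7)^2
  = 3.7966e-13 / 1.39913e-13 ≈ 2.7135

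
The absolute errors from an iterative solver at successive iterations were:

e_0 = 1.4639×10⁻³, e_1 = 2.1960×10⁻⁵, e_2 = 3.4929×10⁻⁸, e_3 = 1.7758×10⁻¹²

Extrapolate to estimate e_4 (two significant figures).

4.6e-19

First estimate the order: p ≈ ln(e_3/e_2) / ln(e_2/e_1) = ln(1.7758×10⁻¹²/3.4929×10⁻⁸)/ln(3.4929×10⁻⁸/2.1960×10⁻⁵) = ln(5.08403e-05)/ln(0.00159057) ≈ 1.5343.
Then e_4 ≈ e_3·(e_3/e_2)^p = 1.7758×10⁻¹²·(5.08403e-05)^1.5343 = 1.7758×10⁻¹²·2.58247e-07 ≈ 4.586e-19.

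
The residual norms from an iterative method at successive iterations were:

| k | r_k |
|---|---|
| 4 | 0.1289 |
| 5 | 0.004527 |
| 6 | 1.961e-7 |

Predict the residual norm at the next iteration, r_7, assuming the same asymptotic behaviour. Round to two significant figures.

First estimate the order: p ≈ ln(r_6/r_5) / ln(r_5/r_4) = ln(1.961e-7/0.004527)/ln(0.004527/0.1289) = ln(4.33179e-05)/ln(0.0351202) ≈ 3.0000.
Then r_7 ≈ r_6·(r_6/r_5)^p = 1.961e-7·(4.33179e-05)^3.0000 = 1.961e-7·8.12835e-14 ≈ 1.594e-20.

1.6e-20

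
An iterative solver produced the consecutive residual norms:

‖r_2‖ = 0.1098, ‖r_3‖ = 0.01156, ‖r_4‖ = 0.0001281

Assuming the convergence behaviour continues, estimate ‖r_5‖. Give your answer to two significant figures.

First estimate the order: p ≈ ln(‖r_4‖/‖r_3‖) / ln(‖r_3‖/‖r_2‖) = ln(0.0001281/0.01156)/ln(0.01156/0.1098) = ln(0.0110813)/ln(0.105282) ≈ 2.0001.
Then ‖r_5‖ ≈ ‖r_4‖·(‖r_4‖/‖r_3‖)^p = 0.0001281·(0.0110813)^2.0001 = 0.0001281·0.00012274 ≈ 1.572e-08.

1.6e-8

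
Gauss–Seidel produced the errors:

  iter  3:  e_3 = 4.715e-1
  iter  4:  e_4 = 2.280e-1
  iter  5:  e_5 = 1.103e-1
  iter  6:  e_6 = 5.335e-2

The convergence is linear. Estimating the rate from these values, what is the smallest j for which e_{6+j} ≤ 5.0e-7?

16

Rate ρ ≈ e_6/e_5 = 5.335e-2/1.103e-1 = 0.4837.
After j more steps, e_{6+j} ≈ 5.335e-2·ρ^j; need ρ^j ≤ 5.0e-7/5.335e-2 = 9.37207e-06.
j ≥ ln(9.37207e-06)/ln(0.4837) = -11.5778/-0.72629 = 15.941.
So 16 more iterations are needed.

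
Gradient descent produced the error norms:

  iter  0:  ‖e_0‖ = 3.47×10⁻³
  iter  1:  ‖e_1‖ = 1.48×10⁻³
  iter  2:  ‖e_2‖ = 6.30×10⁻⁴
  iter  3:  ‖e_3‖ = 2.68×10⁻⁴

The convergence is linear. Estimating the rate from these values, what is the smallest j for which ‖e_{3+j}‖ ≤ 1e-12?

23

Rate ρ ≈ ‖e_3‖/‖e_2‖ = 2.68×10⁻⁴/6.30×10⁻⁴ = 0.4254.
After j more steps, ‖e_{3+j}‖ ≈ 2.68×10⁻⁴·ρ^j; need ρ^j ≤ 1e-12/2.68×10⁻⁴ = 3.73134e-09.
j ≥ ln(3.73134e-09)/ln(0.4254) = -19.4065/-0.85473 = 22.705.
So 23 more iterations are needed.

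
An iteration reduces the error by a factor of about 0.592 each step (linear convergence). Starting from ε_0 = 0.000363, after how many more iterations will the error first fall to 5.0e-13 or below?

39

After k steps, ε_k ≈ 0.000363·0.592^k.
Need 0.592^k ≤ 5.0e-13/0.000363 = 1.37741e-09.
k ≥ ln(1.37741e-09)/ln(0.592) = -20.4031/-0.52425 = 38.919.
Smallest integer k = 39.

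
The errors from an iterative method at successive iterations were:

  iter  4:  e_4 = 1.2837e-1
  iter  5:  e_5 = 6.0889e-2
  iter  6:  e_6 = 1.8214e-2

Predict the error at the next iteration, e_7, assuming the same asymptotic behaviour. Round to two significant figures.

2.6e-3

First estimate the order: p ≈ ln(e_6/e_5) / ln(e_5/e_4) = ln(1.8214e-2/6.0889e-2)/ln(6.0889e-2/1.2837e-1) = ln(0.299134)/ln(0.474324) ≈ 1.6181.
Then e_7 ≈ e_6·(e_6/e_5)^p = 1.8214e-2·(0.299134)^1.6181 = 1.8214e-2·0.141873 ≈ 0.002584.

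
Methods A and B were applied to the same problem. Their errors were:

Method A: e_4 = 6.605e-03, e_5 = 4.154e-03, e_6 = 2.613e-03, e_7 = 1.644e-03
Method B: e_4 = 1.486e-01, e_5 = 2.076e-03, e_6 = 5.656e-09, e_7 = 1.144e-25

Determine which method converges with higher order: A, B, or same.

B

Method A: p ≈ ln(1.644e-03/2.613e-03)/ln(2.613e-03/4.154e-03) ≈ 1.00.
Method B: p ≈ ln(1.144e-25/5.656e-09)/ln(5.656e-09/2.076e-03) ≈ 3.00.
Method B has the higher order (≈3.0 vs ≈1.0).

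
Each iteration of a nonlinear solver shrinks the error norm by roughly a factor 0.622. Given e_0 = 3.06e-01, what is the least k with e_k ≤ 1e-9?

42

After k steps, e_k ≈ 3.06e-01·0.622^k.
Need 0.622^k ≤ 1e-9/3.06e-01 = 3.26797e-09.
k ≥ ln(3.26797e-09)/ln(0.622) = -19.5391/-0.47482 = 41.151.
Smallest integer k = 42.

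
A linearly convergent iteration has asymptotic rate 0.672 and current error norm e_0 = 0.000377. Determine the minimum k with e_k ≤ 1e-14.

After k steps, e_k ≈ 0.000377·0.672^k.
Need 0.672^k ≤ 1e-14/0.000377 = 2.65252e-11.
k ≥ ln(2.65252e-11)/ln(0.672) = -24.3529/-0.39750 = 61.265.
Smallest integer k = 62.

62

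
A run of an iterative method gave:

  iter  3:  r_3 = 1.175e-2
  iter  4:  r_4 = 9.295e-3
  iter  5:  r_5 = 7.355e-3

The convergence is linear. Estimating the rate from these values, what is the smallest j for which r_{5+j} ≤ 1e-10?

78

Rate ρ ≈ r_5/r_4 = 7.355e-3/9.295e-3 = 0.7913.
After j more steps, r_{5+j} ≈ 7.355e-3·ρ^j; need ρ^j ≤ 1e-10/7.355e-3 = 1.35962e-08.
j ≥ ln(1.35962e-08)/ln(0.7913) = -18.1135/-0.23408 = 77.382.
So 78 more iterations are needed.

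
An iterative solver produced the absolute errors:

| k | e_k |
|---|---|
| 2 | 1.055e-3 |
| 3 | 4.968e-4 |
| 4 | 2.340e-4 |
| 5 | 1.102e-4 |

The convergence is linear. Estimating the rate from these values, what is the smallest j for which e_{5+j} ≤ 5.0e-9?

Rate ρ ≈ e_5/e_4 = 1.102e-4/2.340e-4 = 0.4709.
After j more steps, e_{5+j} ≈ 1.102e-4·ρ^j; need ρ^j ≤ 5.0e-9/1.102e-4 = 4.53721e-05.
j ≥ ln(4.53721e-05)/ln(0.4709) = -10.0006/-0.75311 = 13.279.
So 14 more iterations are needed.

14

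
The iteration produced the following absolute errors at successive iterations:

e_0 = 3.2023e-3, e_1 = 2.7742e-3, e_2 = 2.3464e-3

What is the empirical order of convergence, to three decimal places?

1.167

p ≈ ln(e_2/e_1) / ln(e_1/e_0)
  = ln(2.3464e-3/2.7742e-3) / ln(2.7742e-3/3.2023e-3)
  = ln(0.845793) / ln(0.866315)
  = -0.167481 / -0.143507 ≈ 1.167058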